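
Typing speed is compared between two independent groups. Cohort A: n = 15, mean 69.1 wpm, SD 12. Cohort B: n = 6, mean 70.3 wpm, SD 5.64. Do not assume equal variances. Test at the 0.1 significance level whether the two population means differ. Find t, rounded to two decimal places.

Let group 1 = cohort A, group 2 = cohort B. H0: μ_1 = μ_2; H1: μ_1 ≠ μ_2 (Welch's two-sample t-test, two-sided).
t = (x̄_1 − x̄_2)/√(s_1²/n_1 + s_2²/n_2) = (69.1 − 70.3)/√(12²/15 + 5.64²/6) = -0.31
Welch–Satterthwaite df ≈ 18.20
Two-sided p-value ≈ 0.7594
Since p ≈ 0.7594 > α = 0.1, fail to reject H0; the evidence is not statistically significant.

-0.31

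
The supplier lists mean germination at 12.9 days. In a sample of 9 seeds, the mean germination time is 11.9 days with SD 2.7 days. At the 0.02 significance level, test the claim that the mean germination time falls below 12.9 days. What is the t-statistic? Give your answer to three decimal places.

-1.111

H0: μ = 12.9; H1: μ < 12.9 (one-sample t-test, left-tailed).
t = (x̄ − μ₀)/(s/√n) = (11.9 − 12.9)/(2.7/√9) = -1.111
df = n − 1 = 8
p-value = P(T ≤ -1.111) ≈ 0.149
Since p ≈ 0.149 > α = 0.02, fail to reject H0; the evidence is not statistically significant.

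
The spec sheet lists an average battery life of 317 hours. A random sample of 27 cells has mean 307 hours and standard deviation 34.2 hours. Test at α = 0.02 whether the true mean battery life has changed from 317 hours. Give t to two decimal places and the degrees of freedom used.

H0: μ = 317; H1: μ ≠ 317 (one-sample t-test, two-sided).
t = (x̄ − μ₀)/(s/√n) = (307 − 317)/(34.2/√27) = -1.52
df = n − 1 = 26
Two-sided p-value ≈ 0.141
Since p ≈ 0.141 > α = 0.02, fail to reject H0; the data do not provide sufficient evidence against H0.

t = -1.52, df = 26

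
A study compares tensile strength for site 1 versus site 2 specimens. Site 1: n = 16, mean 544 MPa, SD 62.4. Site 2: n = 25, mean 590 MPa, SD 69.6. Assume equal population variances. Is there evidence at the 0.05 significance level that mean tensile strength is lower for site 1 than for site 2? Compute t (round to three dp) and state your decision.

t = -2.147; reject H0

Let group 1 = site 1, group 2 = site 2. H0: μ_1 = μ_2; H1: μ_1 < μ_2 (two-sample pooled-variance t-test, left-tailed).
s_p² = [(16−1)·62.4² + (25−1)·69.6²]/(16+25−2) = 4478.62
t = (544 − 590)/√[4478.62·(1/16 + 1/25)] = -2.147
df = n₁ + n₂ − 2 = 39
p-value = P(T ≤ -2.147) ≈ 0.019
Since p ≈ 0.019 < α = 0.05, reject H0; the data support H1.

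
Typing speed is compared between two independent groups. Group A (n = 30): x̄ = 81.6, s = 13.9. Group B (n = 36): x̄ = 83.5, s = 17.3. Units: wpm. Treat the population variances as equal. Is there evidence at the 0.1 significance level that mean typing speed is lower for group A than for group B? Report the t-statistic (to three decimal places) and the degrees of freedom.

Let group 1 = group A, group 2 = group B. H0: μ_1 = μ_2; H1: μ_1 < μ_2 (two-sample pooled-variance t-test, left-tailed).
s_p² = [(30−1)·13.9² + (36−1)·17.3²]/(30+36−2) = 251.223
t = (81.6 − 83.5)/√[251.223·(1/30 + 1/36)] = -0.485
df = n₁ + n₂ − 2 = 64
p-value = P(T ≤ -0.485) ≈ 0.315
Since p ≈ 0.315 > α = 0.1, fail to reject H0; the evidence is not statistically significant.

t = -0.485, df = 64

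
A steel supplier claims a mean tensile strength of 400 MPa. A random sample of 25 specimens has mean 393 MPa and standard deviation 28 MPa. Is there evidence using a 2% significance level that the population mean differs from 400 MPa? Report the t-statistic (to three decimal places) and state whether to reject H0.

H0: μ = 400; H1: μ ≠ 400 (one-sample t-test, two-sided).
t = (x̄ − μ₀)/(s/√n) = (393 − 400)/(28/√25) = -1.250
df = n − 1 = 24
Two-sided p-value ≈ 0.223
Since p ≈ 0.223 > α = 0.02, fail to reject H0; the data do not provide sufficient evidence against H0.

t = -1.250; fail to reject H0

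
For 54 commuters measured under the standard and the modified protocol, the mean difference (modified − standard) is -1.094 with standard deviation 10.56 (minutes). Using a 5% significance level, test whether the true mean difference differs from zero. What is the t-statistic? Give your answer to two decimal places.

H0: μ_d = 0; H1: μ_d ≠ 0 (paired t-test on the differences, two-sided).
t = d̄/(s_d/√n) = -1.094/(10.56/√54) = -0.76
df = n − 1 = 53
Two-sided p-value ≈ 0.450
Since p ≈ 0.450 > α = 0.05, fail to reject H0; the evidence is not statistically significant.

-0.76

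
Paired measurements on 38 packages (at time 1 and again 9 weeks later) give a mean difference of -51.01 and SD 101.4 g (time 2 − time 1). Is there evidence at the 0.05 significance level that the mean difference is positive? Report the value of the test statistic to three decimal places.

H0: μ_d = 0; H1: μ_d > 0 (paired t-test on the differences, right-tailed).
t = d̄/(s_d/√n) = -51.01/(101.4/√38) = -3.101
df = n − 1 = 37
p-value = P(T ≥ -3.101) ≈ 0.998
Since p ≈ 0.998 > α = 0.05, fail to reject H0; the data do not provide sufficient evidence against H0.

-3.101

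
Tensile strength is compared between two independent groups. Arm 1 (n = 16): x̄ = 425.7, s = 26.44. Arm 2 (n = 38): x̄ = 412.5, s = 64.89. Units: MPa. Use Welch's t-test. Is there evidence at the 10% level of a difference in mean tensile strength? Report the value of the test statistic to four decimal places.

1.0620

Let group 1 = arm 1, group 2 = arm 2. H0: μ_1 = μ_2; H1: μ_1 ≠ μ_2 (Welch's two-sample t-test, two-sided).
t = (x̄_1 − x̄_2)/√(s_1²/n_1 + s_2²/n_2) = (425.7 − 412.5)/√(26.44²/16 + 64.89²/38) = 1.0620
Welch–Satterthwaite df ≈ 51.99
Two-sided p-value ≈ 0.293
Since p ≈ 0.293 > α = 0.1, fail to reject H0; the data do not provide sufficient evidence against H0.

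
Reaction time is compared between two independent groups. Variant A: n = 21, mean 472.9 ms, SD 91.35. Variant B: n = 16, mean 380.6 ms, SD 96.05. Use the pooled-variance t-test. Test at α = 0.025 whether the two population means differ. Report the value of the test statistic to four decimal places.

Let group 1 = variant A, group 2 = variant B. H0: μ_1 = μ_2; H1: μ_1 ≠ μ_2 (two-sample pooled-variance t-test, two-sided).
s_p² = [(21−1)·91.35² + (16−1)·96.05²]/(21+16−2) = 8722.3
t = (472.9 − 380.6)/√[8722.3·(1/21 + 1/16)] = 2.9782
df = n₁ + n₂ − 2 = 35
Two-sided p-value ≈ 0.005
Since p ≈ 0.005 < α = 0.025, reject H0; the evidence is statistically significant.

2.9782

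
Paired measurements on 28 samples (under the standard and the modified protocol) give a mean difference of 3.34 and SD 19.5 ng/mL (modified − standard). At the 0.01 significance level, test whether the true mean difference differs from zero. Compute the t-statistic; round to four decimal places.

H0: μ_d = 0; H1: μ_d ≠ 0 (paired t-test on the differences, two-sided).
t = d̄/(s_d/√n) = 3.34/(19.5/√28) = 0.9063
df = n − 1 = 27
Two-sided p-value ≈ 0.373
Since p ≈ 0.373 > α = 0.01, fail to reject H0; the data do not provide sufficient evidence against H0.

0.9063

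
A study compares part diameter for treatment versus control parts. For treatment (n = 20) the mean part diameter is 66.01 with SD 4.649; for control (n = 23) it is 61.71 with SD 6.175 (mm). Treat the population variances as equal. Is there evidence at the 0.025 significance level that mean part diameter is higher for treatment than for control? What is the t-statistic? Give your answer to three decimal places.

2.548

Let group 1 = treatment, group 2 = control. H0: μ_1 = μ_2; H1: μ_1 > μ_2 (two-sample pooled-variance t-test, right-tailed).
s_p² = [(20−1)·4.649² + (23−1)·6.175²]/(20+23−2) = 30.4762
t = (66.01 − 61.71)/√[30.4762·(1/20 + 1/23)] = 2.548
df = n₁ + n₂ − 2 = 41
p-value = P(T ≥ 2.548) ≈ 0.0073
Since p ≈ 0.0073 < α = 0.025, reject H0; the data support H1.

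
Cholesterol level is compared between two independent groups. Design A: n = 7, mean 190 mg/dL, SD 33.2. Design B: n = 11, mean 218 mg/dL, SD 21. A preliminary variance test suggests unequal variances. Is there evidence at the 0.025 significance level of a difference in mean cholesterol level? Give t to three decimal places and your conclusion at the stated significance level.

Let group 1 = design A, group 2 = design B. H0: μ_1 = μ_2; H1: μ_1 ≠ μ_2 (Welch's two-sample t-test, two-sided).
t = (x̄_1 − x̄_2)/√(s_1²/n_1 + s_2²/n_2) = (190 − 218)/√(33.2²/7 + 21²/11) = -1.992
Welch–Satterthwaite df ≈ 9.09
Two-sided p-value ≈ 0.077
Since p ≈ 0.077 > α = 0.025, fail to reject H0; the evidence is not statistically significant.

t = -1.992; fail to reject H0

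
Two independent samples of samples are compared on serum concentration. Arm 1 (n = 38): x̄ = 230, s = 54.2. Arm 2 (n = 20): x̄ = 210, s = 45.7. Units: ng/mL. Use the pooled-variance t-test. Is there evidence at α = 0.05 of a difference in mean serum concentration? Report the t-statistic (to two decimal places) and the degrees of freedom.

Let group 1 = arm 1, group 2 = arm 2. H0: μ_1 = μ_2; H1: μ_1 ≠ μ_2 (two-sample pooled-variance t-test, two-sided).
s_p² = [(38−1)·54.2² + (20−1)·45.7²]/(38+20−2) = 2649.54
t = (230 − 210)/√[2649.54·(1/38 + 1/20)] = 1.41
df = n₁ + n₂ − 2 = 56
Two-sided p-value ≈ 0.1651
Since p ≈ 0.1651 > α = 0.05, fail to reject H0; the data do not provide sufficient evidence against H0.

t = 1.41, df = 56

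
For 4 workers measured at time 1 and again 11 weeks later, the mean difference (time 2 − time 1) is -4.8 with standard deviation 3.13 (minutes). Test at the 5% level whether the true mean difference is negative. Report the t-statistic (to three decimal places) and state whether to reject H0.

H0: μ_d = 0; H1: μ_d < 0 (paired t-test on the differences, left-tailed).
t = d̄/(s_d/√n) = -4.8/(3.13/√4) = -3.067
df = n − 1 = 3
p-value = P(T ≤ -3.067) ≈ 0.0273
Since p ≈ 0.0273 < α = 0.05, reject H0; the data support H1.

t = -3.067; reject H0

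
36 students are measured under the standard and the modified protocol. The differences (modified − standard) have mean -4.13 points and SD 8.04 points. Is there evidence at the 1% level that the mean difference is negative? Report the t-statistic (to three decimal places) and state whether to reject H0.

t = -3.082; reject H0

H0: μ_d = 0; H1: μ_d < 0 (paired t-test on the differences, left-tailed).
t = d̄/(s_d/√n) = -4.13/(8.04/√36) = -3.082
df = n − 1 = 35
p-value = P(T ≤ -3.082) ≈ 0.002
Since p ≈ 0.002 < α = 0.01, reject H0; the data support H1.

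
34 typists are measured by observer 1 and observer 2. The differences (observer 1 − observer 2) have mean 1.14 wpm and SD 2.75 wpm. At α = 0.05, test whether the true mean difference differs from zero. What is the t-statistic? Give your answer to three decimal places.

2.417

H0: μ_d = 0; H1: μ_d ≠ 0 (paired t-test on the differences, two-sided).
t = d̄/(s_d/√n) = 1.14/(2.75/√34) = 2.417
df = n − 1 = 33
Two-sided p-value ≈ 0.021
Since p ≈ 0.021 < α = 0.05, reject H0; the evidence is statistically significant.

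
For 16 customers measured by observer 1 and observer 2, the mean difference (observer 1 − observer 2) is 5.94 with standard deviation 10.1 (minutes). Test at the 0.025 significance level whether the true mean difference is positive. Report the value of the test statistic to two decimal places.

H0: μ_d = 0; H1: μ_d > 0 (paired t-test on the differences, right-tailed).
t = d̄/(s_d/√n) = 5.94/(10.1/√16) = 2.35
df = n − 1 = 15
p-value = P(T ≥ 2.35) ≈ 0.016
Since p ≈ 0.016 < α = 0.025, reject H0; the evidence is statistically significant.

2.35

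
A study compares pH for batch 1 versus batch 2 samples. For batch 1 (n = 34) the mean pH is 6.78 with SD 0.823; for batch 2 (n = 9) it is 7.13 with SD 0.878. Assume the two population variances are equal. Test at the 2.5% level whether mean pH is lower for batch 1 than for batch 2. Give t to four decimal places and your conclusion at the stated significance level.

t = -1.1195; fail to reject H0

Let group 1 = batch 1, group 2 = batch 2. H0: μ_1 = μ_2; H1: μ_1 < μ_2 (two-sample pooled-variance t-test, left-tailed).
s_p² = [(34−1)·0.823² + (9−1)·0.878²]/(34+9−2) = 0.695584
t = (6.78 − 7.13)/√[0.695584·(1/34 + 1/9)] = -1.1195
df = n₁ + n₂ − 2 = 41
p-value = P(T ≤ -1.1195) ≈ 0.135
Since p ≈ 0.135 > α = 0.025, fail to reject H0; the data do not provide sufficient evidence against H0.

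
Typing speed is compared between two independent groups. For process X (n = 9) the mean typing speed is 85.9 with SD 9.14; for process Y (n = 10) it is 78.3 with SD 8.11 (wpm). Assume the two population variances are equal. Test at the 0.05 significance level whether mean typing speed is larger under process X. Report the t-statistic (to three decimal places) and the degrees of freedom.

Let group 1 = process X, group 2 = process Y. H0: μ_1 = μ_2; H1: μ_1 > μ_2 (two-sample pooled-variance t-test, right-tailed).
s_p² = [(9−1)·9.14² + (10−1)·8.11²]/(9+10−2) = 74.1333
t = (85.9 − 78.3)/√[74.1333·(1/9 + 1/10)] = 1.921
df = n₁ + n₂ − 2 = 17
p-value = P(T ≥ 1.921) ≈ 0.0358
Since p ≈ 0.0358 < α = 0.05, reject H0; the data support H1.

t = 1.921, df = 17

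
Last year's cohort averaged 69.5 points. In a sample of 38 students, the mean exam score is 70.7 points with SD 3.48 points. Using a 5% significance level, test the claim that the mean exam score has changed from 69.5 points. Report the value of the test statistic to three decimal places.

H0: μ = 69.5; H1: μ ≠ 69.5 (one-sample t-test, two-sided).
t = (x̄ − μ₀)/(s/√n) = (70.7 − 69.5)/(3.48/√38) = 2.126
df = n − 1 = 37
Two-sided p-value ≈ 0.040
Since p ≈ 0.040 < α = 0.05, reject H0; the evidence is statistically significant.

2.126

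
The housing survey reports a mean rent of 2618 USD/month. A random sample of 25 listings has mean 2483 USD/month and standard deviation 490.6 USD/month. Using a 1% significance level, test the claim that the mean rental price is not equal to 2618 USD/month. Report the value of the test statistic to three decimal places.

H0: μ = 2618; H1: μ ≠ 2618 (one-sample t-test, two-sided).
t = (x̄ − μ₀)/(s/√n) = (2483 − 2618)/(490.6/√25) = -1.376
df = n − 1 = 24
Two-sided p-value ≈ 0.1816
Since p ≈ 0.1816 > α = 0.01, fail to reject H0; the evidence is not statistically significant.

-1.376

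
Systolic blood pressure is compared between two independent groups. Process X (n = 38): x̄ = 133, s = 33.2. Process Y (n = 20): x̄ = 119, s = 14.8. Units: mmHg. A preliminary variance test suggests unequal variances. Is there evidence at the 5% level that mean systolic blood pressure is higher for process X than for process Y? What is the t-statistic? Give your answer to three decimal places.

Let group 1 = process X, group 2 = process Y. H0: μ_1 = μ_2; H1: μ_1 > μ_2 (Welch's two-sample t-test, right-tailed).
t = (x̄_1 − x̄_2)/√(s_1²/n_1 + s_2²/n_2) = (133 − 119)/√(33.2²/38 + 14.8²/20) = 2.215
Welch–Satterthwaite df ≈ 54.96
p-value = P(T ≥ 2.215) ≈ 0.015
Since p ≈ 0.015 < α = 0.05, reject H0; the data support H1.

2.215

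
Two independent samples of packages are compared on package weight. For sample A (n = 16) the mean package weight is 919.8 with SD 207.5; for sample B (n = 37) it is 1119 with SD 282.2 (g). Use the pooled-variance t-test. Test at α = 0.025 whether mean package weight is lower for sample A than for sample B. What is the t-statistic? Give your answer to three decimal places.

Let group 1 = sample A, group 2 = sample B. H0: μ_1 = μ_2; H1: μ_1 < μ_2 (two-sample pooled-variance t-test, left-tailed).
s_p² = [(16−1)·207.5² + (37−1)·282.2²]/(16+37−2) = 68877.8
t = (919.8 − 1119)/√[68877.8·(1/16 + 1/37)] = -2.537
df = n₁ + n₂ − 2 = 51
p-value = P(T ≤ -2.537) ≈ 0.007
Since p ≈ 0.007 < α = 0.025, reject H0; the data support H1.

-2.537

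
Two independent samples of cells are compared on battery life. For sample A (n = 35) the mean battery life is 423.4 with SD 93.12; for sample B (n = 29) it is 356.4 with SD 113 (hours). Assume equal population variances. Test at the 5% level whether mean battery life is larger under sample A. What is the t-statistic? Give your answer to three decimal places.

2.601

Let group 1 = sample A, group 2 = sample B. H0: μ_1 = μ_2; H1: μ_1 > μ_2 (two-sample pooled-variance t-test, right-tailed).
s_p² = [(35−1)·93.12² + (29−1)·113²]/(35+29−2) = 10521.9
t = (423.4 − 356.4)/√[10521.9·(1/35 + 1/29)] = 2.601
df = n₁ + n₂ − 2 = 62
p-value = P(T ≥ 2.601) ≈ 0.0058
Since p ≈ 0.0058 < α = 0.05, reject H0; the data support H1.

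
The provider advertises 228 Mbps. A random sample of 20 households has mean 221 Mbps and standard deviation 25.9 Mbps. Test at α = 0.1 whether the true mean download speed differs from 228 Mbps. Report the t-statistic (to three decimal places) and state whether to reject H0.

H0: μ = 228; H1: μ ≠ 228 (one-sample t-test, two-sided).
t = (x̄ − μ₀)/(s/√n) = (221 − 228)/(25.9/√20) = -1.209
df = n − 1 = 19
Two-sided p-value ≈ 0.2416
Since p ≈ 0.2416 > α = 0.1, fail to reject H0; the data do not provide sufficient evidence against H0.

t = -1.209; fail to reject H0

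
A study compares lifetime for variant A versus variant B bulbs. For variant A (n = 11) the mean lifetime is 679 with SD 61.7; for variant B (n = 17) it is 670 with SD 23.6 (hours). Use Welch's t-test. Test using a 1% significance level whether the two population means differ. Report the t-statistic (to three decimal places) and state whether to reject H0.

Let group 1 = variant A, group 2 = variant B. H0: μ_1 = μ_2; H1: μ_1 ≠ μ_2 (Welch's two-sample t-test, two-sided).
t = (x̄_1 − x̄_2)/√(s_1²/n_1 + s_2²/n_2) = (679 − 670)/√(61.7²/11 + 23.6²/17) = 0.462
Welch–Satterthwaite df ≈ 11.92
Two-sided p-value ≈ 0.6521
Since p ≈ 0.6521 > α = 0.01, fail to reject H0; the data do not provide sufficient evidence against H0.

t = 0.462; fail to reject H0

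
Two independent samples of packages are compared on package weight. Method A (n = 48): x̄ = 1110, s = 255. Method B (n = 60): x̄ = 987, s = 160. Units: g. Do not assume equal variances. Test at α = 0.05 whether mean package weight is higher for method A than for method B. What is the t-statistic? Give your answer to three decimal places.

2.914

Let group 1 = method A, group 2 = method B. H0: μ_1 = μ_2; H1: μ_1 > μ_2 (Welch's two-sample t-test, right-tailed).
t = (x̄_1 − x̄_2)/√(s_1²/n_1 + s_2²/n_2) = (1110 − 987)/√(255²/48 + 160²/60) = 2.914
Welch–Satterthwaite df ≈ 75.32
p-value = P(T ≥ 2.914) ≈ 0.002
Since p ≈ 0.002 < α = 0.05, reject H0; the data support H1.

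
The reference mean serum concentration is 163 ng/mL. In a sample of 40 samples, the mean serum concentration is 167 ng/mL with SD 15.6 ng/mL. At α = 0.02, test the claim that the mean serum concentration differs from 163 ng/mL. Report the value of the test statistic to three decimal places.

H0: μ = 163; H1: μ ≠ 163 (one-sample t-test, two-sided).
t = (x̄ − μ₀)/(s/√n) = (167 − 163)/(15.6/√40) = 1.622
df = n − 1 = 39
Two-sided p-value ≈ 0.1129
Since p ≈ 0.1129 > α = 0.02, fail to reject H0; the evidence is not statistically significant.

1.622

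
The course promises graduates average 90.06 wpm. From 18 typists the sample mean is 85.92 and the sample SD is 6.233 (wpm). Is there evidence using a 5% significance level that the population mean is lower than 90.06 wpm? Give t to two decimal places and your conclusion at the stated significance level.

H0: μ = 90.06; H1: μ < 90.06 (one-sample t-test, left-tailed).
t = (x̄ − μ₀)/(s/√n) = (85.92 − 90.06)/(6.233/√18) = -2.82
df = n − 1 = 17
p-value = P(T ≤ -2.82) ≈ 0.006
Since p ≈ 0.006 < α = 0.05, reject H0; the evidence is statistically significant.

t = -2.82; reject H0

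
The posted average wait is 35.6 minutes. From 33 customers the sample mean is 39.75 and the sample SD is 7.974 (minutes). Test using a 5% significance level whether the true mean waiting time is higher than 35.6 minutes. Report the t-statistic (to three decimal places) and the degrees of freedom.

t = 2.990, df = 32

H0: μ = 35.6; H1: μ > 35.6 (one-sample t-test, right-tailed).
t = (x̄ − μ₀)/(s/√n) = (39.75 − 35.6)/(7.974/√33) = 2.990
df = n − 1 = 32
p-value = P(T ≥ 2.990) ≈ 0.003
Since p ≈ 0.003 < α = 0.05, reject H0; the data support H1.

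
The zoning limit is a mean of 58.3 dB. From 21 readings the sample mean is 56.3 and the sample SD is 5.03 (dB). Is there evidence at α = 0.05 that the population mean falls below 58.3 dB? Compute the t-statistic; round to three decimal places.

-1.822

H0: μ = 58.3; H1: μ < 58.3 (one-sample t-test, left-tailed).
t = (x̄ − μ₀)/(s/√n) = (56.3 − 58.3)/(5.03/√21) = -1.822
df = n − 1 = 20
p-value = P(T ≤ -1.822) ≈ 0.0417
Since p ≈ 0.0417 < α = 0.05, reject H0; the evidence is statistically significant.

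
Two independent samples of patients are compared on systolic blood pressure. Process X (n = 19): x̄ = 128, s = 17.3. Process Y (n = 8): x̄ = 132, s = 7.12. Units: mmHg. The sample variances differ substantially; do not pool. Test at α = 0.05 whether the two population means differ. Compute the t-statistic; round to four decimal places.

-0.8511

Let group 1 = process X, group 2 = process Y. H0: μ_1 = μ_2; H1: μ_1 ≠ μ_2 (Welch's two-sample t-test, two-sided).
t = (x̄_1 − x̄_2)/√(s_1²/n_1 + s_2²/n_2) = (128 − 132)/√(17.3²/19 + 7.12²/8) = -0.8511
Welch–Satterthwaite df ≈ 24.99
Two-sided p-value ≈ 0.4028
Since p ≈ 0.4028 > α = 0.05, fail to reject H0; the evidence is not statistically significant.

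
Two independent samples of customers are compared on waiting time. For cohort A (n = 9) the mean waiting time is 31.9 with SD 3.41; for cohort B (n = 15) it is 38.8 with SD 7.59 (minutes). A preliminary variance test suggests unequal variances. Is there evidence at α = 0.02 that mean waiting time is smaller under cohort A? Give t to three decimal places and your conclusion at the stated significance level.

Let group 1 = cohort A, group 2 = cohort B. H0: μ_1 = μ_2; H1: μ_1 < μ_2 (Welch's two-sample t-test, left-tailed).
t = (x̄_1 − x̄_2)/√(s_1²/n_1 + s_2²/n_2) = (31.9 − 38.8)/√(3.41²/9 + 7.59²/15) = -3.046
Welch–Satterthwaite df ≈ 20.87
p-value = P(T ≤ -3.046) ≈ 0.003
Since p ≈ 0.003 < α = 0.02, reject H0; the evidence is statistically significant.

t = -3.046; reject H0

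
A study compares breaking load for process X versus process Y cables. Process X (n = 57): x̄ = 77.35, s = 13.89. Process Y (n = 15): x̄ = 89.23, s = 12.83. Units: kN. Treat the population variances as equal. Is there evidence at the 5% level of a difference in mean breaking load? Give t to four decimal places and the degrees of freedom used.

Let group 1 = process X, group 2 = process Y. H0: μ_1 = μ_2; H1: μ_1 ≠ μ_2 (two-sample pooled-variance t-test, two-sided).
s_p² = [(57−1)·13.89² + (15−1)·12.83²]/(57+15−2) = 187.267
t = (77.35 − 89.23)/√[187.267·(1/57 + 1/15)] = -2.9916
df = n₁ + n₂ − 2 = 70
Two-sided p-value ≈ 0.004
Since p ≈ 0.004 < α = 0.05, reject H0; the evidence is statistically significant.

t = -2.9916, df = 70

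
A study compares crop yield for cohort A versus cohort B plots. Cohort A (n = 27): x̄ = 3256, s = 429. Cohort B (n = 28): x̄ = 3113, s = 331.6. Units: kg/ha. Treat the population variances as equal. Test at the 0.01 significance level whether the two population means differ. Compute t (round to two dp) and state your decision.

Let group 1 = cohort A, group 2 = cohort B. H0: μ_1 = μ_2; H1: μ_1 ≠ μ_2 (two-sample pooled-variance t-test, two-sided).
s_p² = [(27−1)·429² + (28−1)·331.6²]/(27+28−2) = 146301
t = (3256 − 3113)/√[146301·(1/27 + 1/28)] = 1.39
df = n₁ + n₂ − 2 = 53
Two-sided p-value ≈ 0.1715
Since p ≈ 0.1715 > α = 0.01, fail to reject H0; the data do not provide sufficient evidence against H0.

t = 1.39; fail to reject H0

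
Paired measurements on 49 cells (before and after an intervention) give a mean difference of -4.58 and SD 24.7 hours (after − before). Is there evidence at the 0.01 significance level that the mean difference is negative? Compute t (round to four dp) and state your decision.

H0: μ_d = 0; H1: μ_d < 0 (paired t-test on the differences, left-tailed).
t = d̄/(s_d/√n) = -4.58/(24.7/√49) = -1.2980
df = n − 1 = 48
p-value = P(T ≤ -1.2980) ≈ 0.100
Since p ≈ 0.100 > α = 0.01, fail to reject H0; the data do not provide sufficient evidence against H0.

t = -1.2980; fail to reject H0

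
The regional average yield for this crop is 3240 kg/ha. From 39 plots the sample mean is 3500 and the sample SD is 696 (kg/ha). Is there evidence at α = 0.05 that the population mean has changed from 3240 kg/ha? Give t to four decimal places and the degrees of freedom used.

H0: μ = 3240; H1: μ ≠ 3240 (one-sample t-test, two-sided).
t = (x̄ − μ₀)/(s/√n) = (3500 − 3240)/(696/√39) = 2.3329
df = n − 1 = 38
Two-sided p-value ≈ 0.025
Since p ≈ 0.025 < α = 0.05, reject H0; the data support H1.

t = 2.3329, df = 38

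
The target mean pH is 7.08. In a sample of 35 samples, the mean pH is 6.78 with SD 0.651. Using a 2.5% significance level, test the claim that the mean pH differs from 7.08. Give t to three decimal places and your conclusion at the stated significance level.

t = -2.726; reject H0

H0: μ = 7.08; H1: μ ≠ 7.08 (one-sample t-test, two-sided).
t = (x̄ − μ₀)/(s/√n) = (6.78 − 7.08)/(0.651/√35) = -2.726
df = n − 1 = 34
Two-sided p-value ≈ 0.0101
Since p ≈ 0.0101 < α = 0.025, reject H0; the evidence is statistically significant.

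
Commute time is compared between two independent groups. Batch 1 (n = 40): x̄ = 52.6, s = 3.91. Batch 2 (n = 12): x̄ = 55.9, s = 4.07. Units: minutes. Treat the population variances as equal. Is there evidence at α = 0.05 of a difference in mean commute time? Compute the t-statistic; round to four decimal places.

Let group 1 = batch 1, group 2 = batch 2. H0: μ_1 = μ_2; H1: μ_1 ≠ μ_2 (two-sample pooled-variance t-test, two-sided).
s_p² = [(40−1)·3.91² + (12−1)·4.07²]/(40+12−2) = 15.569
t = (52.6 − 55.9)/√[15.569·(1/40 + 1/12)] = -2.5410
df = n₁ + n₂ − 2 = 50
Two-sided p-value ≈ 0.0142
Since p ≈ 0.0142 < α = 0.05, reject H0; the data support H1.

-2.5410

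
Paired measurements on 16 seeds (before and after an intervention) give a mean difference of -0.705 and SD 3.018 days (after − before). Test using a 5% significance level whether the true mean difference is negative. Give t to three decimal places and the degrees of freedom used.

H0: μ_d = 0; H1: μ_d < 0 (paired t-test on the differences, left-tailed).
t = d̄/(s_d/√n) = -0.705/(3.018/√16) = -0.934
df = n − 1 = 15
p-value = P(T ≤ -0.934) ≈ 0.182
Since p ≈ 0.182 > α = 0.05, fail to reject H0; the data do not provide sufficient evidence against H0.

t = -0.934, df = 15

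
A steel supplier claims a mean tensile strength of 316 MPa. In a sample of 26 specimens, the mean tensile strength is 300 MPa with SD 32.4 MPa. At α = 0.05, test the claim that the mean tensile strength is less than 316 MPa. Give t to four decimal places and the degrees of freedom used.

H0: μ = 316; H1: μ < 316 (one-sample t-test, left-tailed).
t = (x̄ − μ₀)/(s/√n) = (300 − 316)/(32.4/√26) = -2.5180
df = n − 1 = 25
p-value = P(T ≤ -2.5180) ≈ 0.009
Since p ≈ 0.009 < α = 0.05, reject H0; the data support H1.

t = -2.5180, df = 25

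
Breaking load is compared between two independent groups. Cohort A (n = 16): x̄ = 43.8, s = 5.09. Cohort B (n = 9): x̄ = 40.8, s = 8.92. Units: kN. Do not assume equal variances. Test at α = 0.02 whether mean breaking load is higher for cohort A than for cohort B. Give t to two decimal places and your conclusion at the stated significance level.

Let group 1 = cohort A, group 2 = cohort B. H0: μ_1 = μ_2; H1: μ_1 > μ_2 (Welch's two-sample t-test, right-tailed).
t = (x̄_1 − x̄_2)/√(s_1²/n_1 + s_2²/n_2) = (43.8 − 40.8)/√(5.09²/16 + 8.92²/9) = 0.93
Welch–Satterthwaite df ≈ 11.00
p-value = P(T ≥ 0.93) ≈ 0.1868
Since p ≈ 0.1868 > α = 0.02, fail to reject H0; the evidence is not statistically significant.

t = 0.93; fail to reject H0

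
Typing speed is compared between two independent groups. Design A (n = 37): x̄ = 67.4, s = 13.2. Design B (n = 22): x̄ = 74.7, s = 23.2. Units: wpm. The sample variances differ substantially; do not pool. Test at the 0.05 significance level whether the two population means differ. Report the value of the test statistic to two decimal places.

Let group 1 = design A, group 2 = design B. H0: μ_1 = μ_2; H1: μ_1 ≠ μ_2 (Welch's two-sample t-test, two-sided).
t = (x̄_1 − x̄_2)/√(s_1²/n_1 + s_2²/n_2) = (67.4 − 74.7)/√(13.2²/37 + 23.2²/22) = -1.35
Welch–Satterthwaite df ≈ 29.23
Two-sided p-value ≈ 0.1869
Since p ≈ 0.1869 > α = 0.05, fail to reject H0; the data do not provide sufficient evidence against H0.

-1.35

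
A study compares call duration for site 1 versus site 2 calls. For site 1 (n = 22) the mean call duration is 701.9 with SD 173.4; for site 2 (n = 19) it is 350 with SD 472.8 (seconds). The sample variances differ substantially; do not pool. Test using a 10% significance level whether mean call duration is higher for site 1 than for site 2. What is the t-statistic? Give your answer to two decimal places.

3.07

Let group 1 = site 1, group 2 = site 2. H0: μ_1 = μ_2; H1: μ_1 > μ_2 (Welch's two-sample t-test, right-tailed).
t = (x̄_1 − x̄_2)/√(s_1²/n_1 + s_2²/n_2) = (701.9 − 350)/√(173.4²/22 + 472.8²/19) = 3.07
Welch–Satterthwaite df ≈ 22.17
p-value = P(T ≥ 3.07) ≈ 0.0028
Since p ≈ 0.0028 < α = 0.1, reject H0; the evidence is statistically significant.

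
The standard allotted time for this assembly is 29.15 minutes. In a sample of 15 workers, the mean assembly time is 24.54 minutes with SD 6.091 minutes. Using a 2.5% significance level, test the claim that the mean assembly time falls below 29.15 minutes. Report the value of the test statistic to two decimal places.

H0: μ = 29.15; H1: μ < 29.15 (one-sample t-test, left-tailed).
t = (x̄ − μ₀)/(s/√n) = (24.54 − 29.15)/(6.091/√15) = -2.93
df = n − 1 = 14
p-value = P(T ≤ -2.93) ≈ 0.005
Since p ≈ 0.005 < α = 0.025, reject H0; the data support H1.

-2.93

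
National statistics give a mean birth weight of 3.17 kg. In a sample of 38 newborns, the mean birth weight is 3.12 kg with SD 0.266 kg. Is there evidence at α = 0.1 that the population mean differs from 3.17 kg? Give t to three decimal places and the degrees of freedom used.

t = -1.159, df = 37

H0: μ = 3.17; H1: μ ≠ 3.17 (one-sample t-test, two-sided).
t = (x̄ − μ₀)/(s/√n) = (3.12 − 3.17)/(0.266/√38) = -1.159
df = n − 1 = 37
Two-sided p-value ≈ 0.254
Since p ≈ 0.254 > α = 0.1, fail to reject H0; the data do not provide sufficient evidence against H0.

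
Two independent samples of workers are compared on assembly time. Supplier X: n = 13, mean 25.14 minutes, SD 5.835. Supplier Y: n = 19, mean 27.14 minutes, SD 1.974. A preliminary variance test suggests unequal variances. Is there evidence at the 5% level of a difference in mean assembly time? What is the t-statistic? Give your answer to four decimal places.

-1.1901

Let group 1 = supplier X, group 2 = supplier Y. H0: μ_1 = μ_2; H1: μ_1 ≠ μ_2 (Welch's two-sample t-test, two-sided).
t = (x̄_1 − x̄_2)/√(s_1²/n_1 + s_2²/n_2) = (25.14 − 27.14)/√(5.835²/13 + 1.974²/19) = -1.1901
Welch–Satterthwaite df ≈ 13.90
Two-sided p-value ≈ 0.2539
Since p ≈ 0.2539 > α = 0.05, fail to reject H0; the data do not provide sufficient evidence against H0.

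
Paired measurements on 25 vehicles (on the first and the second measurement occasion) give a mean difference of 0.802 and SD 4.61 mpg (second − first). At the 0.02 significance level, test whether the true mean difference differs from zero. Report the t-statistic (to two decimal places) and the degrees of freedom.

H0: μ_d = 0; H1: μ_d ≠ 0 (paired t-test on the differences, two-sided).
t = d̄/(s_d/√n) = 0.802/(4.61/√25) = 0.87
df = n − 1 = 24
Two-sided p-value ≈ 0.393
Since p ≈ 0.393 > α = 0.02, fail to reject H0; the evidence is not statistically significant.

t = 0.87, df = 24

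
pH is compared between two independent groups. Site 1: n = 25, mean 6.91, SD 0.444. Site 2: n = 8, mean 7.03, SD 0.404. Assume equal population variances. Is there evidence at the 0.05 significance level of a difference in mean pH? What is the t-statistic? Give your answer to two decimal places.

-0.68

Let group 1 = site 1, group 2 = site 2. H0: μ_1 = μ_2; H1: μ_1 ≠ μ_2 (two-sample pooled-variance t-test, two-sided).
s_p² = [(25−1)·0.444² + (8−1)·0.404²]/(25+8−2) = 0.189477
t = (6.91 − 7.03)/√[0.189477·(1/25 + 1/8)] = -0.68
df = n₁ + n₂ − 2 = 31
Two-sided p-value ≈ 0.5024
Since p ≈ 0.5024 > α = 0.05, fail to reject H0; the data do not provide sufficient evidence against H0.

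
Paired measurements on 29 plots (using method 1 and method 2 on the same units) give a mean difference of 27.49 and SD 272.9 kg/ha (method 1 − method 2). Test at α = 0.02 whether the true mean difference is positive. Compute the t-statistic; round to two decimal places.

0.54

H0: μ_d = 0; H1: μ_d > 0 (paired t-test on the differences, right-tailed).
t = d̄/(s_d/√n) = 27.49/(272.9/√29) = 0.54
df = n − 1 = 28
p-value = P(T ≥ 0.54) ≈ 0.2959
Since p ≈ 0.2959 > α = 0.02, fail to reject H0; the data do not provide sufficient evidence against H0.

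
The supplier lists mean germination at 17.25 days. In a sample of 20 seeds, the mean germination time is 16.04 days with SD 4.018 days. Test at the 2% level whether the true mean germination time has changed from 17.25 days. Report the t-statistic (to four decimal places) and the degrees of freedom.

t = -1.3468, df = 19

H0: μ = 17.25; H1: μ ≠ 17.25 (one-sample t-test, two-sided).
t = (x̄ − μ₀)/(s/√n) = (16.04 − 17.25)/(4.018/√20) = -1.3468
df = n − 1 = 19
Two-sided p-value ≈ 0.194
Since p ≈ 0.194 > α = 0.02, fail to reject H0; the data do not provide sufficient evidence against H0.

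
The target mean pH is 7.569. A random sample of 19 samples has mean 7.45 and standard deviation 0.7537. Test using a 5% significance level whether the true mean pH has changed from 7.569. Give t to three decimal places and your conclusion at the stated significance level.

H0: μ = 7.569; H1: μ ≠ 7.569 (one-sample t-test, two-sided).
t = (x̄ − μ₀)/(s/√n) = (7.45 − 7.569)/(0.7537/√19) = -0.688
df = n − 1 = 18
Two-sided p-value ≈ 0.5001
Since p ≈ 0.5001 > α = 0.05, fail to reject H0; the data do not provide sufficient evidence against H0.

t = -0.688; fail to reject H0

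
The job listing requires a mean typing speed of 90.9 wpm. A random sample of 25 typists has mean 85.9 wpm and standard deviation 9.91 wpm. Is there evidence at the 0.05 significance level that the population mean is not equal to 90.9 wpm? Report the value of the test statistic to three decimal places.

-2.523

H0: μ = 90.9; H1: μ ≠ 90.9 (one-sample t-test, two-sided).
t = (x̄ − μ₀)/(s/√n) = (85.9 − 90.9)/(9.91/√25) = -2.523
df = n − 1 = 24
Two-sided p-value ≈ 0.019
Since p ≈ 0.019 < α = 0.05, reject H0; the evidence is statistically significant.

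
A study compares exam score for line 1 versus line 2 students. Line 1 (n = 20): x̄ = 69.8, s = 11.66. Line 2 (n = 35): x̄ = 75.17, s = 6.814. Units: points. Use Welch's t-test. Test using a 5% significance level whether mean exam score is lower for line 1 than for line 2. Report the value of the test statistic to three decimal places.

-1.884

Let group 1 = line 1, group 2 = line 2. H0: μ_1 = μ_2; H1: μ_1 < μ_2 (Welch's two-sample t-test, left-tailed).
t = (x̄_1 − x̄_2)/√(s_1²/n_1 + s_2²/n_2) = (69.8 − 75.17)/√(11.66²/20 + 6.814²/35) = -1.884
Welch–Satterthwaite df ≈ 26.57
p-value = P(T ≤ -1.884) ≈ 0.0353
Since p ≈ 0.0353 < α = 0.05, reject H0; the evidence is statistically significant.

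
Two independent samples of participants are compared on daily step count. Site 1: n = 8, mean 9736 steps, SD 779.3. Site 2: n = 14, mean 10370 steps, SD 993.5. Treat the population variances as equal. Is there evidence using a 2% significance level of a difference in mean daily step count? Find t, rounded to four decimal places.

-1.5478

Let group 1 = site 1, group 2 = site 2. H0: μ_1 = μ_2; H1: μ_1 ≠ μ_2 (two-sample pooled-variance t-test, two-sided).
s_p² = [(8−1)·779.3² + (14−1)·993.5²]/(8+14−2) = 854135
t = (9736 − 10370)/√[854135·(1/8 + 1/14)] = -1.5478
df = n₁ + n₂ − 2 = 20
Two-sided p-value ≈ 0.137
Since p ≈ 0.137 > α = 0.02, fail to reject H0; the data do not provide sufficient evidence against H0.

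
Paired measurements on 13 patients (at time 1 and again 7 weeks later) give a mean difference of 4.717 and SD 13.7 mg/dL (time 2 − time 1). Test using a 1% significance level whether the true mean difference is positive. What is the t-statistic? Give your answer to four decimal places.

H0: μ_d = 0; H1: μ_d > 0 (paired t-test on the differences, right-tailed).
t = d̄/(s_d/√n) = 4.717/(13.7/√13) = 1.2414
df = n − 1 = 12
p-value = P(T ≥ 1.2414) ≈ 0.1191
Since p ≈ 0.1191 > α = 0.01, fail to reject H0; the evidence is not statistically significant.

1.2414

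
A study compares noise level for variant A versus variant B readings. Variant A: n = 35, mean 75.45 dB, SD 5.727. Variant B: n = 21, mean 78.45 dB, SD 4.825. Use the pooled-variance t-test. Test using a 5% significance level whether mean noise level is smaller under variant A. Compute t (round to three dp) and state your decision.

Let group 1 = variant A, group 2 = variant B. H0: μ_1 = μ_2; H1: μ_1 < μ_2 (two-sample pooled-variance t-test, left-tailed).
s_p² = [(35−1)·5.727² + (21−1)·4.825²]/(35+21−2) = 29.2734
t = (75.45 − 78.45)/√[29.2734·(1/35 + 1/21)] = -2.009
df = n₁ + n₂ − 2 = 54
p-value = P(T ≤ -2.009) ≈ 0.025
Since p ≈ 0.025 < α = 0.05, reject H0; the data support H1.

t = -2.009; reject H0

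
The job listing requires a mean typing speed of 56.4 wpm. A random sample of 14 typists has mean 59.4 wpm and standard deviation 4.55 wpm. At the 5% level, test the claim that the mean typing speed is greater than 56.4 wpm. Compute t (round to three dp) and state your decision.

H0: μ = 56.4; H1: μ > 56.4 (one-sample t-test, right-tailed).
t = (x̄ − μ₀)/(s/√n) = (59.4 − 56.4)/(4.55/√14) = 2.467
df = n − 1 = 13
p-value = P(T ≥ 2.467) ≈ 0.014
Since p ≈ 0.014 < α = 0.05, reject H0; the data support H1.

t = 2.467; reject H0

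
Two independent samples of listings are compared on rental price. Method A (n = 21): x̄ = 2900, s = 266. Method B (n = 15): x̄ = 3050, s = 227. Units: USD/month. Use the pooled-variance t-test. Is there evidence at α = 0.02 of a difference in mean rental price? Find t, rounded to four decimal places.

-1.7700

Let group 1 = method A, group 2 = method B. H0: μ_1 = μ_2; H1: μ_1 ≠ μ_2 (two-sample pooled-variance t-test, two-sided).
s_p² = [(21−1)·266² + (15−1)·227²]/(21+15−2) = 62839
t = (2900 − 3050)/√[62839·(1/21 + 1/15)] = -1.7700
df = n₁ + n₂ − 2 = 34
Two-sided p-value ≈ 0.086
Since p ≈ 0.086 > α = 0.02, fail to reject H0; the data do not provide sufficient evidence against H0.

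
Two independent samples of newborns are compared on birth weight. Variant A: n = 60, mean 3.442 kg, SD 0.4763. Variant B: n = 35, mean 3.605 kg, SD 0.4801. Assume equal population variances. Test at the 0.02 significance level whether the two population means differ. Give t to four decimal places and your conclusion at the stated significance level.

Let group 1 = variant A, group 2 = variant B. H0: μ_1 = μ_2; H1: μ_1 ≠ μ_2 (two-sample pooled-variance t-test, two-sided).
s_p² = [(60−1)·0.4763² + (35−1)·0.4801²]/(60+35−2) = 0.22819
t = (3.442 − 3.605)/√[0.22819·(1/60 + 1/35)] = -1.6043
df = n₁ + n₂ − 2 = 93
Two-sided p-value ≈ 0.112
Since p ≈ 0.112 > α = 0.02, fail to reject H0; the evidence is not statistically significant.

t = -1.6043; fail to reject H0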